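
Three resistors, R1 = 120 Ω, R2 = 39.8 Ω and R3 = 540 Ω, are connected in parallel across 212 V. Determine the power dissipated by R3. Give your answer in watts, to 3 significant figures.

83.2 W

Parallel branches share the same voltage; P = V²/R gives the branch power in one step.
P_R3 = V² / R3 = (212)² / 540 Ω = 83.23 W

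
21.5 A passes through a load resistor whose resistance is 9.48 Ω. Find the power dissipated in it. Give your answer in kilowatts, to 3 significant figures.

4.38 kW

Knowing I and R, the power is just I²R — no need to find V first.
P = (21.50 A)² × 9.48 Ω = 4382 W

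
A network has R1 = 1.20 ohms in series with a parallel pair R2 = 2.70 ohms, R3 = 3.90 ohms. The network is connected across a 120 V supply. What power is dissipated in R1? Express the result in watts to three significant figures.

2210 W

Collapse R2‖R3 to a single equivalent, reducing the network to two series elements.
R_p = (2.70×3.90)/(2.70+3.90) = 1.595 Ω
R_total = 1.20 + 1.595 = 2.795 Ω
I = V / R_total = 120 / 2.795 = 42.93 A
All the current flows through R1; use P = I²R.
P_R1 = (42.93)² × 1.20 = 2211 W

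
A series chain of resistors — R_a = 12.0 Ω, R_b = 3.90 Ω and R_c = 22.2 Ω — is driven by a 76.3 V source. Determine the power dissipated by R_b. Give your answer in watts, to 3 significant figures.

Since the resistors are in series they all carry the loop current I = V/R_total; the power in any one is I²R.
R_total = 12.0 + 3.90 + 22.2 = 38.10 Ω
I = V / R_total = 76.3 / 38.10 = 2.003 A
P_R_b = I² × R_b = (2.003)² × 3.90 = 15.64 W

15.6 W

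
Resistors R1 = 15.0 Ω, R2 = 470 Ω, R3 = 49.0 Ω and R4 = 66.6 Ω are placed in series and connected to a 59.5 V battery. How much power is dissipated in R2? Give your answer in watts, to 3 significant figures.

4.61 W

In a series string the same current flows through every resistor — find that current, then P = I²R for the one we want.
R_total = 15.0 + 470 + 49.0 + 66.6 = 600.6 Ω
I = V / R_total = 59.5 / 600.6 = 0.09907 A
P_R2 = I² × R2 = (0.09907)² × 470 = 4.613 W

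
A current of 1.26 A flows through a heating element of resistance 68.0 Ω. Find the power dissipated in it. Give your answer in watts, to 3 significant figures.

Current and resistance are given, so P = I²R is the direct form.
P = (1.260 A)² × 68.0 Ω = 108.0 W

108 W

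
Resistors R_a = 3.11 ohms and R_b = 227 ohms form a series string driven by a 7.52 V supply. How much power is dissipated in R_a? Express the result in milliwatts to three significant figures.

3.32 mW

The current is common to all series resistors; compute it, then apply P = I²R for the target.
R_total = 3.11 + 227 = 230.1 Ω
I = V / R_total = 7.52 / 230.1 = 0.03268 A
P_R_a = I² × R_a = (0.03268)² × 3.11 = 0.003321 W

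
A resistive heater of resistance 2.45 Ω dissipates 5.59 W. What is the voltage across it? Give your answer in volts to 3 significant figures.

From P = V I = I²R = V²/R, with the two given quantities we get V = √(P R).
V = √(5.59 × 2.45) = 3.701 V

3.70 V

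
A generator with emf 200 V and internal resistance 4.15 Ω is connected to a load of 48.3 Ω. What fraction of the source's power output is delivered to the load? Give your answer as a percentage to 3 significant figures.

Both r and R carry the same current, so the power split is just the resistance split: η = R/(R+r).
η = R / (R + r) = 48.3 / (48.3 + 4.15) = 0.9209

92.1 %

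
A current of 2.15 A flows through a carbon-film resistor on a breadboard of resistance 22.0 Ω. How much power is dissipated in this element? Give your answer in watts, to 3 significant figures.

With I and R stated, P = I²R applies in one step.
P = (2.150 A)² × 22.0 Ω = 101.7 W

102 W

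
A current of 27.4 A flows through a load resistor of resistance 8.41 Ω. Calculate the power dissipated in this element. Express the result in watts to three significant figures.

6310 W

With I and R stated, P = I²R applies in one step.
P = (27.40 A)² × 8.41 Ω = 6314 W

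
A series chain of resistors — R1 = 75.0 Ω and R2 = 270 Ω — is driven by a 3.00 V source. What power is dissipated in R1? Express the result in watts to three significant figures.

0.00567 W

In a series string the same current flows through every resistor — find that current, then P = I²R for the one we want.
R_total = 75.0 + 270 = 345.0 Ω
I = V / R_total = 3.00 / 345.0 = 0.008696 A
P_R1 = I² × R1 = (0.008696)² × 75.0 = 0.005671 W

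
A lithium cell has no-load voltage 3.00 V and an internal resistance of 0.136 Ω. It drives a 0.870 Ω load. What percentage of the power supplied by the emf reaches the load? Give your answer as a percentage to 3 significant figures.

86.5 %

Both r and R carry the same current, so the power split is just the resistance split: η = R/(R+r).
η = R / (R + r) = 0.870 / (0.870 + 0.136) = 0.8648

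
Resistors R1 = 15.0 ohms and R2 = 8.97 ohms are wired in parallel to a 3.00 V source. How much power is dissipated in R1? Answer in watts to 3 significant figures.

R1 sits directly across the source, so P = V²/R with V = 3.00 V.
P_R1 = V² / R1 = (3.00)² / 15.0 Ω = 0.6000 W

0.600 W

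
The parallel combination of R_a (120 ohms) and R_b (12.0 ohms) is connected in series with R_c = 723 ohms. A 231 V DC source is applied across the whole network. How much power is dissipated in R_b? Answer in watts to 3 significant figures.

0.983 W

Combine R_a and R_b into their parallel equivalent first, reducing the network to two series resistors.
R_p = (120×12.0)/(120+12.0) = 10.91 Ω
R_total = R_p + 723 = 10.91 + 723 = 733.9 Ω
I = V / R_total = 231 / 733.9 = 0.3148 A
Voltage across the parallel pair: V_p = I × R_p = 0.3148 × 10.91 = 3.434 V
R_b has V_p across it, so P = V_p²/R_b.
P_R_b = (3.434)² / 12.0 = 0.9825 W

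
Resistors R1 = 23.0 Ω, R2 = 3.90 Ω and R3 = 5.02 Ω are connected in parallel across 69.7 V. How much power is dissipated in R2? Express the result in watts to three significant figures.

1250 W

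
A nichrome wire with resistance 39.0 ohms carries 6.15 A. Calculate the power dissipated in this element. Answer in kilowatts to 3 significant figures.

Knowing I and R, the power is just I²R — no need to find V first.
P = (6.150 A)² × 39.0 Ω = 1475 W

1.48 kW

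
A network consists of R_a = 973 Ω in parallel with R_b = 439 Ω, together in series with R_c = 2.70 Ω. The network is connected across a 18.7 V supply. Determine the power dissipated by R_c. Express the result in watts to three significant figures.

Combine R_a and R_b into their parallel equivalent first, reducing the network to two series resistors.
R_p = (973×439)/(973+439) = 302.5 Ω
R_total = R_p + 2.70 = 302.5 + 2.70 = 305.2 Ω
I = V / R_total = 18.7 / 305.2 = 0.06127 A
R_c is the series element, so its power is I²R.
P_R_c = (0.06127)² × 2.70 = 0.01014 W

0.0101 W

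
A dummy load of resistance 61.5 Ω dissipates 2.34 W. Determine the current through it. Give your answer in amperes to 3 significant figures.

The two known quantities fix the third via I = √(P / R).
I = √(2.34 / 61.5) = 0.1951 A

0.195 A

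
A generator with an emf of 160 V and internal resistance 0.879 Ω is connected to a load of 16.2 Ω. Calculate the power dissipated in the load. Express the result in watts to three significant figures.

1420 W

Find the circuit current first, then P = I²R for the load (series elements share I).
I = ε / (r + R) = 160 / (0.879 + 16.2) = 9.368 A
P_load = I² R = (9.368)² × 16.2 = 1422 W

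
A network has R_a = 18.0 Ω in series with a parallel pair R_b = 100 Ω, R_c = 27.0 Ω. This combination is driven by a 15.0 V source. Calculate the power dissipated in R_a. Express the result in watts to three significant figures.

2.63 W

Collapse R_b‖R_c to a single equivalent, reducing the network to two series elements.
R_p = (100×27.0)/(100+27.0) = 21.26 Ω
R_total = 18.0 + 21.26 = 39.26 Ω
I = V / R_total = 15.0 / 39.26 = 0.3821 A
The full supply current passes through R_a: P = I²R.
P_R_a = (0.3821)² × 18.0 = 2.628 W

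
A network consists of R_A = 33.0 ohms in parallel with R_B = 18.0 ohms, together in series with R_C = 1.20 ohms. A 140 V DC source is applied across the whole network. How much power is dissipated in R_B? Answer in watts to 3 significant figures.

895 W

Reduce the parallel combination to a single R_p; the circuit then becomes R_p in series with the remaining resistor.
R_p = (33.0×18.0)/(33.0+18.0) = 11.65 Ω
R_total = R_p + 1.20 = 11.65 + 1.20 = 12.85 Ω
I = V / R_total = 140 / 12.85 = 10.90 A
Voltage across the parallel pair: V_p = I × R_p = 10.90 × 11.65 = 126.9 V
R_B sits across V_p; its power is V_p²/R.
P_R_B = (126.9)² / 18.0 = 895.0 W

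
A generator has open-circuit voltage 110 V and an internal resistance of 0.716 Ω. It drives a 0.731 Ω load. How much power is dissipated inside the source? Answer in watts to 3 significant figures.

4140 W

The internal resistance carries the same current as the load; P_int = I²r.
I = ε / (r + R) = 110 / (0.716 + 0.731) = 76.02 A
P_int = I² r = (76.02)² × 0.716 = 4138 W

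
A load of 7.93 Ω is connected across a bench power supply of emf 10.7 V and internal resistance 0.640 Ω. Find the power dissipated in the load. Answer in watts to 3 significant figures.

The internal resistance and the load are in series, so the same I flows through both; get I from ε/(r+R), then I²R for the load.
I = ε / (r + R) = 10.7 / (0.640 + 7.93) = 1.249 A
P_load = I² R = (1.249)² × 7.93 = 12.36 W

12.4 W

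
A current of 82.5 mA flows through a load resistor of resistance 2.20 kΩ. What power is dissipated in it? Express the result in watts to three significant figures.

15.0 W

With I and R stated, P = I²R applies in one step.
P = (0.08250 A)² × 2200 Ω = 14.97 W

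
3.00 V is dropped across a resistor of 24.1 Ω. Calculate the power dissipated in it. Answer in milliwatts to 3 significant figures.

With V across and R both known, P = V²/R gives the dissipation directly.
P = (3.00 V)² / 24.1 Ω = 0.3734 W

373 mW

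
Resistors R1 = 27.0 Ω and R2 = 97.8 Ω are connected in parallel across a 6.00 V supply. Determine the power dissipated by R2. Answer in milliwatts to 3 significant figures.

368 mW

R2 sits directly across the source, so P = V²/R with V = 6.00 V.
P_R2 = V² / R2 = (6.00)² / 97.8 Ω = 0.3681 W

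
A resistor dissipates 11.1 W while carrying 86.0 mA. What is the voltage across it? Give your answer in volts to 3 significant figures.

The two known quantities fix the third via V = P / I.
V = 11.1 / 0.08600 = 129.1 V

129 V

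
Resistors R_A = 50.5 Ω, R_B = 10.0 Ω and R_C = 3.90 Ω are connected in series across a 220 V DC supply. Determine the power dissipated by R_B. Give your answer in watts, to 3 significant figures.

Every series element carries the same I. Get I from the total resistance, then P = I² × R_B.
R_total = 50.5 + 10.0 + 3.90 = 64.40 Ω
I = V / R_total = 220 / 64.40 = 3.416 A
P_R_B = I² × R_B = (3.416)² × 10.0 = 116.7 W

117 W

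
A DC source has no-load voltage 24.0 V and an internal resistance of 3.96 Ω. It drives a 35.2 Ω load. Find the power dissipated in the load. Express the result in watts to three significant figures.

With r and R in series, I = ε/(r+R); the load dissipates I²R.
I = ε / (r + R) = 24.0 / (3.96 + 35.2) = 0.6129 A
P_load = I² R = (0.6129)² × 35.2 = 13.22 W

13.2 W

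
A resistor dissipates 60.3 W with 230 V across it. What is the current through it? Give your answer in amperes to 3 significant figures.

The two known quantities fix the third via I = P / V.
I = 60.3 / 230 = 0.2622 A

0.262 A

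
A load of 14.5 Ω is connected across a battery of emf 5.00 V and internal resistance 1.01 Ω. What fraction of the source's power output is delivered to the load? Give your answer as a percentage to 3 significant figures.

η = P_load/(P_load+P_int) = I²R/(I²R+I²r) = R/(R+r) — the I² cancels for series elements.
η = R / (R + r) = 14.5 / (14.5 + 1.01) = 0.9349

93.5 %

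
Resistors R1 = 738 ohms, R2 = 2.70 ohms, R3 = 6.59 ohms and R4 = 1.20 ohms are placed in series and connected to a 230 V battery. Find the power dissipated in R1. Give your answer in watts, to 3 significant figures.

69.7 W

Since the resistors are in series they all carry the loop current I = V/R_total; the power in any one is I²R.
R_total = 738 + 2.70 + 6.59 + 1.20 = 748.5 Ω
I = V / R_total = 230 / 748.5 = 0.3073 A
P_R1 = I² × R1 = (0.3073)² × 738 = 69.69 W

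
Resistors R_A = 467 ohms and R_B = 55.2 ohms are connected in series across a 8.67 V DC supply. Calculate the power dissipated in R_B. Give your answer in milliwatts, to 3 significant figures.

The current is common to all series resistors; compute it, then apply P = I²R for the target.
R_total = 467 + 55.2 = 522.2 Ω
I = V / R_total = 8.67 / 522.2 = 0.01660 A
P_R_B = I² × R_B = (0.01660)² × 55.2 = 0.01522 W

15.2 mW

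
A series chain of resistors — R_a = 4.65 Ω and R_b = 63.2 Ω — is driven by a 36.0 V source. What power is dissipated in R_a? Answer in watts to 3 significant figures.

Every series element carries the same I. Get I from the total resistance, then P = I² × R_a.
R_total = 4.65 + 63.2 = 67.85 Ω
I = V / R_total = 36.0 / 67.85 = 0.5306 A
P_R_a = I² × R_a = (0.5306)² × 4.65 = 1.309 W

1.31 W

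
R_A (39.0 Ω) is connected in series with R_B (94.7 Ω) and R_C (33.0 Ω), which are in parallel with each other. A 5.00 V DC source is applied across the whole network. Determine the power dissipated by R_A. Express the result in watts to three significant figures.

Replace R_B and R_C with their parallel equivalent so the circuit becomes R_A in series with R_p.
R_p = (94.7×33.0)/(94.7+33.0) = 24.47 Ω
R_total = 39.0 + 24.47 = 63.47 Ω
I = V / R_total = 5.00 / 63.47 = 0.07877 A
R_A is in the main series path, so its power is I²R_A.
P_R_A = (0.07877)² × 39.0 = 0.2420 W

0.242 W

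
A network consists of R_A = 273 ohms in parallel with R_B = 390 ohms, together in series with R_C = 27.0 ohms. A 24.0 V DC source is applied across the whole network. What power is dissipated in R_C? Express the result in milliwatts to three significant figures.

Reduce the parallel combination to a single R_p; the circuit then becomes R_p in series with the remaining resistor.
R_p = (273×390)/(273+390) = 160.6 Ω
R_total = R_p + 27.0 = 160.6 + 27.0 = 187.6 Ω
I = V / R_total = 24.0 / 187.6 = 0.1279 A
All the supply current flows through R_C; use P = I²R_C.
P_R_C = (0.1279)² × 27.0 = 0.4420 W

442 mW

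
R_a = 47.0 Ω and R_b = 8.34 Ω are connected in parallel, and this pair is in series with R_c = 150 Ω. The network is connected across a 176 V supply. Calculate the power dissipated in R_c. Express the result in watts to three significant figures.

Reduce the parallel combination to a single R_p; the circuit then becomes R_p in series with the remaining resistor.
R_p = (47.0×8.34)/(47.0+8.34) = 7.083 Ω
R_total = R_p + 150 = 7.083 + 150 = 157.1 Ω
I = V / R_total = 176 / 157.1 = 1.120 A
R_c is the series element, so its power is I²R.
P_R_c = (1.120)² × 150 = 188.3 W

188 W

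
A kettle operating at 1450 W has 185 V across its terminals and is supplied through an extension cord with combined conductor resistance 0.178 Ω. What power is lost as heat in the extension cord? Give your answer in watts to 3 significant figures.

The extension cord and load are in series, so the same current flows in both; the loss is I²R_line.
I = P / V = 1450 / 185 = 7.838 A through the extension cord.
P_line = I² R_line = (7.838)² × 0.178 = 10.93 W

10.9 W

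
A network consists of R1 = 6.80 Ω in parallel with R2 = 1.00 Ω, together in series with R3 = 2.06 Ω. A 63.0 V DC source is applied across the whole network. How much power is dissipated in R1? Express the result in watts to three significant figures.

Collapse the R1‖R2 pair into one equivalent R_p; then R_p and R3 form a series string.
R_p = (6.80×1.00)/(6.80+1.00) = 0.8718 Ω
R_total = R_p + 2.06 = 0.8718 + 2.06 = 2.932 Ω
I = V / R_total = 63.0 / 2.932 = 21.49 A
Voltage across the parallel pair: V_p = I × R_p = 21.49 × 0.8718 = 18.73 V
R1 has V_p across it, so P = V_p²/R1.
P_R1 = (18.73)² / 6.80 = 51.61 W

51.6 W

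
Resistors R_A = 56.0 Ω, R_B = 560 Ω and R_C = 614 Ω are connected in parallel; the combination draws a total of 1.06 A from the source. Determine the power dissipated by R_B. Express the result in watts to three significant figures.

4.43 W

Only the total current is stated, so first find the parallel equivalent to get the voltage across the combination.
1/R_eq = 1/56.0 + 1/560 + 1/614 ⇒ R_eq = 47.01 Ω
V = I_total × R_eq = 1.060 × 47.01 = 49.83 V
P_R_B = V² / R_B = (49.83)² / 560 = 4.434 W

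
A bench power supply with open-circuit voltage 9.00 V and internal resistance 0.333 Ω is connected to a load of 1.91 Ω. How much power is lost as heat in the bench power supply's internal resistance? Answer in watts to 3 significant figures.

The internal resistance carries the same current as the load; P_int = I²r.
I = ε / (r + R) = 9.00 / (0.333 + 1.91) = 4.012 A
P_int = I² r = (4.012)² × 0.333 = 5.361 W

5.36 W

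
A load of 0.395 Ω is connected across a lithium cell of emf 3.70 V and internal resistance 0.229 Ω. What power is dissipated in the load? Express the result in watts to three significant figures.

Load and internal resistance form a series loop — compute the loop current, then the load power via I²R.
I = ε / (r + R) = 3.70 / (0.229 + 0.395) = 5.929 A
P_load = I² R = (5.929)² × 0.395 = 13.89 W

13.9 W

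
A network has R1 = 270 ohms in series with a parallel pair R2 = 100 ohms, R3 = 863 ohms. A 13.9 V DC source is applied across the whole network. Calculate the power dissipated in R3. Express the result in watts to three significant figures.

First combine the parallel branches into one equivalent R_p, then R1 + R_p is a series pair.
R_p = (100×863)/(100+863) = 89.62 Ω
R_total = 270 + 89.62 = 359.6 Ω
I = V / R_total = 13.9 / 359.6 = 0.03865 A
Voltage across the parallel pair: V_p = I × R_p = 0.03865 × 89.62 = 3.464 V
With V_p across R3, its power is V_p²/R3.
P_R3 = (3.464)² / 863 = 0.01390 W

0.0139 W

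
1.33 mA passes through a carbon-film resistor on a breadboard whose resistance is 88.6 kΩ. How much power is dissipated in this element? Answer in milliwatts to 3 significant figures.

Knowing I and R, the power is just I²R — no need to find V first.
P = (0.001330 A)² × 88600 Ω = 0.1567 W

157 mW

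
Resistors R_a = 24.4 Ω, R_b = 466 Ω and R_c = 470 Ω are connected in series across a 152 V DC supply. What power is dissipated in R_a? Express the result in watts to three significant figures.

In a series string the same current flows through every resistor — find that current, then P = I²R for the one we want.
R_total = 24.4 + 466 + 470 = 960.4 Ω
I = V / R_total = 152 / 960.4 = 0.1583 A
P_R_a = I² × R_a = (0.1583)² × 24.4 = 0.6112 W

0.611 W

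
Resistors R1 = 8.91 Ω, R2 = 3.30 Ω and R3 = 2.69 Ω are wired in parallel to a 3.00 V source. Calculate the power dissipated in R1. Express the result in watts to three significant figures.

1.01 W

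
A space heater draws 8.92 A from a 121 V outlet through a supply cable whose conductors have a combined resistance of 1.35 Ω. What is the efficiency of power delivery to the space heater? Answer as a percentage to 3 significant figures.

The supply cable carries the full 8.92 A.
P_line = I² R_line = (8.920)² × 1.35 = 107.4 W
P_source = V I = 121 × 8.920 = 1079 W; P_load = 971.9 W
η = P_load / P_source = 971.9 / 1079 = 0.9005

90.0 %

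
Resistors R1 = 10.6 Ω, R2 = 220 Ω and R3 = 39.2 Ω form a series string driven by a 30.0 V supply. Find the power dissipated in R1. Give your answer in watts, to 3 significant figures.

0.131 W

Series elements share the same current, so find I first, then use P = I²R.
R_total = 10.6 + 220 + 39.2 = 269.8 Ω
I = V / R_total = 30.0 / 269.8 = 0.1112 A
P_R1 = I² × R1 = (0.1112)² × 10.6 = 0.1311 W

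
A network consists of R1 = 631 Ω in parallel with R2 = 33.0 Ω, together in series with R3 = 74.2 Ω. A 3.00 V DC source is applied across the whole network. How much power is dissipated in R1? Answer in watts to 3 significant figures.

First find R_p for the parallel pair, then treat R_p + R3 as a series loop.
R_p = (631×33.0)/(631+33.0) = 31.36 Ω
R_total = R_p + 74.2 = 31.36 + 74.2 = 105.6 Ω
I = V / R_total = 3.00 / 105.6 = 0.02842 A
Voltage across the parallel pair: V_p = I × R_p = 0.02842 × 31.36 = 0.8912 V
R1 has V_p across it, so P = V_p²/R1.
P_R1 = (0.8912)² / 631 = 0.001259 W

0.00126 W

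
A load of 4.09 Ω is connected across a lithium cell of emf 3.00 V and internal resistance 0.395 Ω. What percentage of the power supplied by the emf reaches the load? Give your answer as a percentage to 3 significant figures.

91.2 %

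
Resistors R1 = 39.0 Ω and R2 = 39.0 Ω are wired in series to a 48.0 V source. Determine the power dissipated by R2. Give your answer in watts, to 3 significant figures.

14.8 W

Series elements share the same current, so find I first, then use P = I²R.
R_total = 39.0 + 39.0 = 78.00 Ω
I = V / R_total = 48.0 / 78.00 = 0.6154 A
P_R2 = I² × R2 = (0.6154)² × 39.0 = 14.77 W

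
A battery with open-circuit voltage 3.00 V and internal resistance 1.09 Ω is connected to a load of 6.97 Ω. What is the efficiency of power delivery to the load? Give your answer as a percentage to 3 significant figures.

The source delivers εI, of which I²R reaches the load and I²r is lost; since I is common, η = R/(R+r).
η = R / (R + r) = 6.97 / (6.97 + 1.09) = 0.8648

86.5 %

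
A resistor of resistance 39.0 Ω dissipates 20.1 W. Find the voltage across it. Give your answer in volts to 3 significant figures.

28.0 V

From P = V I = I²R = V²/R, with the two given quantities we get V = √(P R).
V = √(20.1 × 39.0) = 28.00 V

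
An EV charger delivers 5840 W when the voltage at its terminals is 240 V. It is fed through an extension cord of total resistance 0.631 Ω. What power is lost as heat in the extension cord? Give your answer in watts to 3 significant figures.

The extension cord is a series resistance carrying the load current; its dissipation is I²R_line.
I = P / V = 5840 / 240 = 24.33 A through the extension cord.
P_line = I² R_line = (24.33)² × 0.631 = 373.6 W

374 W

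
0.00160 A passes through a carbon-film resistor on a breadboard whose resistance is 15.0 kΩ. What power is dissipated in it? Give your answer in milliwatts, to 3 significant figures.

The current through and the resistance of the element are both given; use P = I²R.
P = (0.001600 A)² × 15000 Ω = 0.03840 W

38.4 mW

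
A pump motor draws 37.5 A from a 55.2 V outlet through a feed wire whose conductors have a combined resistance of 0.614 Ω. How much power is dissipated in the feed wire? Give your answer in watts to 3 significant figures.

863 W

The feed wire and load are in series, so the same current flows in both; the loss is I²R_line.
The feed wire carries the full 37.5 A.
P_line = I² R_line = (37.50)² × 0.614 = 863.4 W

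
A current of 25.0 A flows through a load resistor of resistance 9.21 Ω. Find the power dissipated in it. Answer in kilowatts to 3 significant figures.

With I and R stated, P = I²R applies in one step.
P = (25.00 A)² × 9.21 Ω = 5756 W

5.76 kW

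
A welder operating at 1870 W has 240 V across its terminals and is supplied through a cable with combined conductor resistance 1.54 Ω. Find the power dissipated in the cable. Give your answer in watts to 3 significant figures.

93.5 W

Only the current and the line resistance are needed for the I²R loss.
I = P / V = 1870 / 240 = 7.792 A through the cable.
P_line = I² R_line = (7.792)² × 1.54 = 93.49 W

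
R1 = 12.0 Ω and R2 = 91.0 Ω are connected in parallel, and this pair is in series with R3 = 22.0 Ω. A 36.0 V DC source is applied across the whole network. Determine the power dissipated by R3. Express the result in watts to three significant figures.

26.8 W

Collapse the R1‖R2 pair into one equivalent R_p; then R_p and R3 form a series string.
R_p = (12.0×91.0)/(12.0+91.0) = 10.60 Ω
R_total = R_p + 22.0 = 10.60 + 22.0 = 32.60 Ω
I = V / R_total = 36.0 / 32.60 = 1.104 A
R3 is the series element, so its power is I²R.
P_R3 = (1.104)² × 22.0 = 26.83 W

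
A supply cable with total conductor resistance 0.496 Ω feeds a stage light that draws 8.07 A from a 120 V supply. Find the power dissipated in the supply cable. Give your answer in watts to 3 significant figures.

32.3 W

Only the current and the line resistance are needed for the I²R loss.
The supply cable carries the full 8.07 A.
P_line = I² R_line = (8.070)² × 0.496 = 32.30 W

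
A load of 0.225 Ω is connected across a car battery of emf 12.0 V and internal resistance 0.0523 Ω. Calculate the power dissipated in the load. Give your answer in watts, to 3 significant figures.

421 W

With r and R in series, I = ε/(r+R); the load dissipates I²R.
I = ε / (r + R) = 12.0 / (0.0523 + 0.225) = 43.27 A
P_load = I² R = (43.27)² × 0.225 = 421.4 W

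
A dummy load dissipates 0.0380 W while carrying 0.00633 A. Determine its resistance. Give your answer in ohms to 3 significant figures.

948 Ω

From P = V I = I²R = V²/R, with the two given quantities we get R = P / I².
R = 0.0380 / (0.006330)² = 948.4 Ω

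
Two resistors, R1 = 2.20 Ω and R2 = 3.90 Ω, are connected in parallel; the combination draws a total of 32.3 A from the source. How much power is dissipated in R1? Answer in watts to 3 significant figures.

The branches share the same voltage, but only the total current is given — find V from the equivalent resistance first.
1/R_eq = 1/2.20 + 1/3.90 ⇒ R_eq = 1.407 Ω
V = I_total × R_eq = 32.30 × 1.407 = 45.43 V
P_R1 = V² / R1 = (45.43)² / 2.20 = 938.2 W

938 W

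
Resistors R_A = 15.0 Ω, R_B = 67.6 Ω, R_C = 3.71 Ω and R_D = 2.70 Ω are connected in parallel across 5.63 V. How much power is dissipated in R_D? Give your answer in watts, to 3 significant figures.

Each parallel branch sees the full supply voltage, so P = V²/R applies directly to the target branch.
P_R_D = V² / R_D = (5.63)² / 2.70 Ω = 11.74 W

11.7 W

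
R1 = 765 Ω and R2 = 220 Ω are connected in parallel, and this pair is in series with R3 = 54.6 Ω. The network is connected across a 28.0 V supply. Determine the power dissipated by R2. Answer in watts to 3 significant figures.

2.05 W

Reduce the parallel combination to a single R_p; the circuit then becomes R_p in series with the remaining resistor.
R_p = (765×220)/(765+220) = 170.9 Ω
R_total = R_p + 54.6 = 170.9 + 54.6 = 225.5 Ω
I = V / R_total = 28.0 / 225.5 = 0.1242 A
Voltage across the parallel pair: V_p = I × R_p = 0.1242 × 170.9 = 21.22 V
Use P = V²/R for R2 with V = V_p.
P_R2 = (21.22)² / 220 = 2.047 W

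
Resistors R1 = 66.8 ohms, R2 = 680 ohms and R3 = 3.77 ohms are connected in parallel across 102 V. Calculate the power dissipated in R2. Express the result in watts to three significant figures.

Parallel branches share the same voltage; P = V²/R gives the branch power in one step.
P_R2 = V² / R2 = (102)² / 680 Ω = 15.30 W

15.3 W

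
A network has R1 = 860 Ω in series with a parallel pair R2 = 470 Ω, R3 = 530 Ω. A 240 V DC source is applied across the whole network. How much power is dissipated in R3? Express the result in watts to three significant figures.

Reduce the parallel pair to R_p first; the network is then a simple series string.
R_p = (470×530)/(470+530) = 249.1 Ω
R_total = 860 + 249.1 = 1109 Ω
I = V / R_total = 240 / 1109 = 0.2164 A
Voltage across the parallel pair: V_p = I × R_p = 0.2164 × 249.1 = 53.90 V
R3 sees V_p directly, so P = V_p² / R3.
P_R3 = (53.90)² / 530 = 5.482 W

5.48 W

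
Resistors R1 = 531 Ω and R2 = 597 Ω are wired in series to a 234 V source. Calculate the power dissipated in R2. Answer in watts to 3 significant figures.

The current is common to all series resistors; compute it, then apply P = I²R for the target.
R_total = 531 + 597 = 1128 Ω
I = V / R_total = 234 / 1128 = 0.2074 A
P_R2 = I² × R2 = (0.2074)² × 597 = 25.69 W

25.7 W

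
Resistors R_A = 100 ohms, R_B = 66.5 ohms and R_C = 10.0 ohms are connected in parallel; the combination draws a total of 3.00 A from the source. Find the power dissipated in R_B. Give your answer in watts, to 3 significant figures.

8.66 W

Only the total current is stated, so first find the parallel equivalent to get the voltage across the combination.
1/R_eq = 1/100 + 1/66.5 + 1/10.0 ⇒ R_eq = 7.998 Ω
V = I_total × R_eq = 3.000 × 7.998 = 23.99 V
P_R_B = V² / R_B = (23.99)² / 66.5 = 8.656 W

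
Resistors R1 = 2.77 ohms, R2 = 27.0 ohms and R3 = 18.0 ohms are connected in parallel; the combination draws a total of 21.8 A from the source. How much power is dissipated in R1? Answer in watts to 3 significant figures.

834 W

Parallel branches share V, not I — compute V via R_eq, then use V²/R for the target branch.
1/R_eq = 1/2.77 + 1/27.0 + 1/18.0 ⇒ R_eq = 2.205 Ω
V = I_total × R_eq = 21.80 × 2.205 = 48.06 V
P_R1 = V² / R1 = (48.06)² / 2.77 = 833.8 W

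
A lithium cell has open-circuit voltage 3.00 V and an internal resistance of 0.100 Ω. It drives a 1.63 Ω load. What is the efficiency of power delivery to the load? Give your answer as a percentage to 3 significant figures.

Efficiency is P_load / P_total. With a series r and R sharing the same I, P = I²R for each, so η = R/(R+r).
η = R / (R + r) = 1.63 / (1.63 + 0.100) = 0.9422

94.2 %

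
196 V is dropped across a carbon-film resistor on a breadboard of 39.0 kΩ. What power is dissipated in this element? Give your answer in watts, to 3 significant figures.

We know the drop across the element and its resistance — P = V²/R, one step.
P = (196 V)² / 39000 Ω = 0.9850 W

0.985 W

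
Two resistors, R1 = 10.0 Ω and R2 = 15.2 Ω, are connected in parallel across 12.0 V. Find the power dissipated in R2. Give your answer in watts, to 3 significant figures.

Every branch has 12.0 V across it, so for R2 the power is simply V²/R.
P_R2 = V² / R2 = (12.0)² / 15.2 Ω = 9.474 W

9.47 W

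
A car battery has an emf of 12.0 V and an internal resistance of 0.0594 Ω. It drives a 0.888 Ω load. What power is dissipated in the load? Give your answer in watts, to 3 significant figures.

142 W

With r and R in series, I = ε/(r+R); the load dissipates I²R.
I = ε / (r + R) = 12.0 / (0.0594 + 0.888) = 12.67 A
P_load = I² R = (12.67)² × 0.888 = 142.5 W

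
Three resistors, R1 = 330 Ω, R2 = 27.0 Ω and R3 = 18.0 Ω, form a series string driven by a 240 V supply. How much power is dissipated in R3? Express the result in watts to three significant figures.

Series elements share the same current, so find I first, then use P = I²R.
R_total = 330 + 27.0 + 18.0 = 375.0 Ω
I = V / R_total = 240 / 375.0 = 0.6400 A
P_R3 = I² × R3 = (0.6400)² × 18.0 = 7.373 W

7.37 W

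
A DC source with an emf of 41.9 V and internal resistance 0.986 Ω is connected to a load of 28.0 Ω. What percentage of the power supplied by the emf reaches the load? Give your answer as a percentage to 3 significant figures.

The source delivers εI, of which I²R reaches the load and I²r is lost; since I is common, η = R/(R+r).
η = R / (R + r) = 28.0 / (28.0 + 0.986) = 0.9660

96.6 %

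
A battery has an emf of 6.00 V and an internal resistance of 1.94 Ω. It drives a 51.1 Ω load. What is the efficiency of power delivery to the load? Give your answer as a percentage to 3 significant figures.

Both r and R carry the same current, so the power split is just the resistance split: η = R/(R+r).
η = R / (R + r) = 51.1 / (51.1 + 1.94) = 0.9634

96.3 %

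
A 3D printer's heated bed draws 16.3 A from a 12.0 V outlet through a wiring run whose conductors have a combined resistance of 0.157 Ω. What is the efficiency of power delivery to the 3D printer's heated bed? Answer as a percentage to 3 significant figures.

78.7 %

The wiring run carries the full 16.3 A.
P_line = I² R_line = (16.30)² × 0.157 = 41.71 W
P_source = V I = 12.0 × 16.30 = 195.6 W; P_load = 153.9 W
η = P_load / P_source = 153.9 / 195.6 = 0.7867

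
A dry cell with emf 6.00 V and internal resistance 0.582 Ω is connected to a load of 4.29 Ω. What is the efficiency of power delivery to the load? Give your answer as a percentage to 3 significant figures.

88.1 %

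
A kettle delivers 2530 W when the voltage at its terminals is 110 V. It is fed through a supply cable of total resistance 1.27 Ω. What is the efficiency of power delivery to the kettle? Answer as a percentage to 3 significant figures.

I = P / V = 2530 / 110 = 23.00 A through the supply cable.
P_line = I² R_line = (23.00)² × 1.27 = 671.8 W
P_source = P_load + P_line = 2530 + 671.8 = 3202 W
η = P_load / P_source = 2530 / 3202 = 0.7902

79.0 %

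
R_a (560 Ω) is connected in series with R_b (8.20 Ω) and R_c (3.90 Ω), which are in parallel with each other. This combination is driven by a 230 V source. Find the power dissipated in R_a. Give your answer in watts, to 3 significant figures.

93.6 W

Collapse R_b‖R_c to a single equivalent, reducing the network to two series elements.
R_p = (8.20×3.90)/(8.20+3.90) = 2.643 Ω
R_total = 560 + 2.643 = 562.6 Ω
I = V / R_total = 230 / 562.6 = 0.4088 A
R_a is in the main series path, so its power is I²R_a.
P_R_a = (0.4088)² × 560 = 93.58 W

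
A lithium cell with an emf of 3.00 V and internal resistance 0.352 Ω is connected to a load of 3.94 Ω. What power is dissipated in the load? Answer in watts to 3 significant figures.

1.92 W

The internal resistance and the load are in series, so the same I flows through both; get I from ε/(r+R), then I²R for the load.
I = ε / (r + R) = 3.00 / (0.352 + 3.94) = 0.6990 A
P_load = I² R = (0.6990)² × 3.94 = 1.925 W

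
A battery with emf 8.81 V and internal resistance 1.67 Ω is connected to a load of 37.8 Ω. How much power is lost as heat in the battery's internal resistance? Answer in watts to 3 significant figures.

0.0832 W

Internal loss is I²r, with I set by the total series resistance r+R.
I = ε / (r + R) = 8.81 / (1.67 + 37.8) = 0.2232 A
P_int = I² r = (0.2232)² × 1.67 = 0.08320 W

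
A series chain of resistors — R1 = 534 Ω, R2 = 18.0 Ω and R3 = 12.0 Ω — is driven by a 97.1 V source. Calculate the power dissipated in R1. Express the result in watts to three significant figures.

In a series string the same current flows through every resistor — find that current, then P = I²R for the one we want.
R_total = 534 + 18.0 + 12.0 = 564.0 Ω
I = V / R_total = 97.1 / 564.0 = 0.1722 A
P_R1 = I² × R1 = (0.1722)² × 534 = 15.83 W

15.8 W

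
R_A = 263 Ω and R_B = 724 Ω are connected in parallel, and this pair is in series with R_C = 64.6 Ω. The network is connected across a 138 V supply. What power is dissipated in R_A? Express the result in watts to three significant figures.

40.6 W

First find R_p for the parallel pair, then treat R_p + R_C as a series loop.
R_p = (263×724)/(263+724) = 192.9 Ω
R_total = R_p + 64.6 = 192.9 + 64.6 = 257.5 Ω
I = V / R_total = 138 / 257.5 = 0.5359 A
Voltage across the parallel pair: V_p = I × R_p = 0.5359 × 192.9 = 103.4 V
R_A sits across V_p; its power is V_p²/R.
P_R_A = (103.4)² / 263 = 40.64 W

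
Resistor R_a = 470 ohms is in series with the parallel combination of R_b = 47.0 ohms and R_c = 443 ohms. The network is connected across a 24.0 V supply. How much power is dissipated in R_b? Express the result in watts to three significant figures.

0.0842 W

Reduce the parallel pair to R_p first; the network is then a simple series string.
R_p = (47.0×443)/(47.0+443) = 42.49 Ω
R_total = 470 + 42.49 = 512.5 Ω
I = V / R_total = 24.0 / 512.5 = 0.04683 A
Voltage across the parallel pair: V_p = I × R_p = 0.04683 × 42.49 = 1.990 V
R_b sees V_p directly, so P = V_p² / R_b.
P_R_b = (1.990)² / 47.0 = 0.08425 W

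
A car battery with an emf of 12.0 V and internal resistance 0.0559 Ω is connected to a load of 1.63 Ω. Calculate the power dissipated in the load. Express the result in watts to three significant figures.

82.6 W

With r and R in series, I = ε/(r+R); the load dissipates I²R.
I = ε / (r + R) = 12.0 / (0.0559 + 1.63) = 7.118 A
P_load = I² R = (7.118)² × 1.63 = 82.58 W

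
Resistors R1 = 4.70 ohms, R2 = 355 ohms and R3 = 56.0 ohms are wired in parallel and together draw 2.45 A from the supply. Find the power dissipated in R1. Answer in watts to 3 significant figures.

We need the common branch voltage; get it from I_total × R_eq, then P = V²/R for the branch.
1/R_eq = 1/4.70 + 1/355 + 1/56.0 ⇒ R_eq = 4.284 Ω
V = I_total × R_eq = 2.450 × 4.284 = 10.50 V
P_R1 = V² / R1 = (10.50)² / 4.70 = 23.44 W

23.4 W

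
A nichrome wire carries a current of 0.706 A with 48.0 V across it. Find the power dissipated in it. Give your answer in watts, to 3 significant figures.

Since both terminal voltage and current are stated, P = V I gives the power in one step.
P = 48.0 V × 0.7060 A = 33.89 W

33.9 W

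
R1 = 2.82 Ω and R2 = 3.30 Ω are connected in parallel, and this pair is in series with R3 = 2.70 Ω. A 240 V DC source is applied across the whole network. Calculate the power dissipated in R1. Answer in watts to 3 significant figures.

First find R_p for the parallel pair, then treat R_p + R3 as a series loop.
R_p = (2.82×3.30)/(2.82+3.30) = 1.521 Ω
R_total = R_p + 2.70 = 1.521 + 2.70 = 4.221 Ω
I = V / R_total = 240 / 4.221 = 56.86 A
Voltage across the parallel pair: V_p = I × R_p = 56.86 × 1.521 = 86.47 V
R1 has V_p across it, so P = V_p²/R1.
P_R1 = (86.47)² / 2.82 = 2651 W

2650 W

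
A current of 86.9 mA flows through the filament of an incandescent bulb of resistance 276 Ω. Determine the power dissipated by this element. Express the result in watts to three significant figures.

2.08 W

With I and R stated, P = I²R applies in one step.
P = (0.08690 A)² × 276 Ω = 2.084 W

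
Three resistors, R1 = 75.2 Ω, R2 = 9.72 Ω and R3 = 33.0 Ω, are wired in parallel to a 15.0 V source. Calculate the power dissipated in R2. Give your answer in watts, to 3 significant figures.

R2 sits directly across the source, so P = V²/R with V = 15.0 V.
P_R2 = V² / R2 = (15.0)² / 9.72 Ω = 23.15 W

23.1 W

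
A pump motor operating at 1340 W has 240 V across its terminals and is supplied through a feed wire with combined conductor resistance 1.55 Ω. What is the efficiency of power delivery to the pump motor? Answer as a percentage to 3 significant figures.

I = P / V = 1340 / 240 = 5.583 A through the feed wire.
P_line = I² R_line = (5.583)² × 1.55 = 48.32 W
P_source = P_load + P_line = 1340 + 48.32 = 1388 W
η = P_load / P_source = 1340 / 1388 = 0.9652

96.5 %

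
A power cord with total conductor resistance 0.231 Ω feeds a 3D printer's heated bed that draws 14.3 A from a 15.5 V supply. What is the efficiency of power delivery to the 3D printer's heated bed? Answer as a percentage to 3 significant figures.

The power cord carries the full 14.3 A.
P_line = I² R_line = (14.30)² × 0.231 = 47.24 W
P_source = V I = 15.5 × 14.30 = 221.7 W; P_load = 174.4 W
η = P_load / P_source = 174.4 / 221.7 = 0.7869

78.7 %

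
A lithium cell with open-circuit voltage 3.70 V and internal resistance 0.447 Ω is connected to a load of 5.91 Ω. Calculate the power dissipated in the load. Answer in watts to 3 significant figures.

The internal resistance and the load are in series, so the same I flows through both; get I from ε/(r+R), then I²R for the load.
I = ε / (r + R) = 3.70 / (0.447 + 5.91) = 0.5820 A
P_load = I² R = (0.5820)² × 5.91 = 2.002 W

2.00 W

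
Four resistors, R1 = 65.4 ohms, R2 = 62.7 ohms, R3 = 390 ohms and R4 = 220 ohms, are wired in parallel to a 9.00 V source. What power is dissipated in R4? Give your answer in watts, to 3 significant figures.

Every branch has 9.00 V across it, so for R4 the power is simply V²/R.
P_R4 = V² / R4 = (9.00)² / 220 Ω = 0.3682 W

0.368 W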